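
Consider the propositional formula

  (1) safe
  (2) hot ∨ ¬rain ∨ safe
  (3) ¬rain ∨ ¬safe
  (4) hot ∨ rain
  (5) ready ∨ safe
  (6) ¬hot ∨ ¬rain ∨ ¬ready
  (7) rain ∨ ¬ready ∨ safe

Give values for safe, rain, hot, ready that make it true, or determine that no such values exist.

safe = True, rain = False, hot = True, ready = True

Unit clause (safe) forces safe = True.
In (¬rain ∨ ¬safe) only ¬rain is left, so rain = False.
In (hot ∨ rain) only hot is left, so hot = True.
Set ready = True.
Check each clause:
  (safe): safe holds.
  (hot ∨ ¬rain ∨ safe): hot holds.
  (¬rain ∨ ¬safe): ¬rain holds.
  (hot ∨ rain): hot holds.
  (ready ∨ safe): ready holds.
  (¬hot ∨ ¬rain ∨ ¬ready): ¬rain holds.
  (rain ∨ ¬ready ∨ safe): safe holds.
All clauses satisfied.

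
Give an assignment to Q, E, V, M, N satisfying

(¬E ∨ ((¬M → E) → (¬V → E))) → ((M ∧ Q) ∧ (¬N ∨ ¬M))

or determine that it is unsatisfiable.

Q=T, E=F, V=F, M=T, N=F

  (¬E ∨ ((¬M → E) → (¬V → E))) → ((M ∧ Q) ∧ (¬N ∨ ¬M)) = True
    ¬E ∨ ((¬M → E) → (¬V → E)) = True
      ¬E = True
      (¬M → E) → (¬V → E) = False
        ¬M → E = True
          ¬M = False
        ¬V → E = False
          ¬V = True
    (M ∧ Q) ∧ (¬N ∨ ¬M) = True
      M ∧ Q = True
      ¬N ∨ ¬M = True
        ¬N = True
        ¬M = False
The formula evaluates to True.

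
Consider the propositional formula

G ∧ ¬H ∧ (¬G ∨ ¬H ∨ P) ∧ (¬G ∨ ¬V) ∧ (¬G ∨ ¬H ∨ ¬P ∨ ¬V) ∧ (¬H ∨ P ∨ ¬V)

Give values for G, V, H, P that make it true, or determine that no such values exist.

Unit clause (G) forces G = True.
Unit clause (¬H) forces H = False.
In (¬G ∨ ¬V) only ¬V is left, so V = False.
Set P = False.
Check each clause:
  (G): G holds.
  (¬H): ¬H holds.
  (¬G ∨ ¬H ∨ P): ¬H holds.
  (¬G ∨ ¬V): ¬V holds.
  (¬G ∨ ¬H ∨ ¬P ∨ ¬V): ¬H holds.
  (¬H ∨ P ∨ ¬V): ¬H holds.
All clauses satisfied.

G = True; V = False; H = False; P = False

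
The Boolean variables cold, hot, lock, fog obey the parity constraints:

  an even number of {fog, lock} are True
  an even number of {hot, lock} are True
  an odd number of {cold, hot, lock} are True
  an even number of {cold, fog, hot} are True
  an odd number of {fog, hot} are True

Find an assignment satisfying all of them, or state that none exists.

UNSATISFIABLE

Adding constraints 1, 3, 4 mod 2: every variable appears an even number of times on the left, so the left side is 0.
But the right sides sum to 1 (mod 2). 0 ≠ 1 — the system is inconsistent.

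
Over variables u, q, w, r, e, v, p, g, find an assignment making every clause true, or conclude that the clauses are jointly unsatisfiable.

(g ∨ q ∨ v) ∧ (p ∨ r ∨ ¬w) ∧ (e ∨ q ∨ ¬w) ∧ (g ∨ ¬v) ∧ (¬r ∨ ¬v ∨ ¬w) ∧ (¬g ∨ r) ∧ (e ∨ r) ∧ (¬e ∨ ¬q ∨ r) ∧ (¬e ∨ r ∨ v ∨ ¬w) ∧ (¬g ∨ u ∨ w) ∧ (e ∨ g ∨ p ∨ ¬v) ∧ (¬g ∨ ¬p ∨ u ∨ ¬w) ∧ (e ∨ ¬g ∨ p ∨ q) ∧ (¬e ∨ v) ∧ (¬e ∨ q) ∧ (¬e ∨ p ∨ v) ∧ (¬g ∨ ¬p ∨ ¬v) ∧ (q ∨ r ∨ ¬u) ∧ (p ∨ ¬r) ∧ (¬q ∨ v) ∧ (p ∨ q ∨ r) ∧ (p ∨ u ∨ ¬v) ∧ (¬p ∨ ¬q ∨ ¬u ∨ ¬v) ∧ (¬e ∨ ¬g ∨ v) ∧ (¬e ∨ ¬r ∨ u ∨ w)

Set u = True.
Set q = False.
  then (¬e ∨ q) forces e = False.
  then (q ∨ r ∨ ¬u) forces r = True.
  then (p ∨ ¬r) forces p = True.
  then (e ∨ q ∨ ¬w) forces w = False.
Set v = False.
  then (g ∨ q ∨ v) forces g = True.
All clauses satisfied.

u = True; q = False; w = False; r = True; e = False; v = False; p = True; g = True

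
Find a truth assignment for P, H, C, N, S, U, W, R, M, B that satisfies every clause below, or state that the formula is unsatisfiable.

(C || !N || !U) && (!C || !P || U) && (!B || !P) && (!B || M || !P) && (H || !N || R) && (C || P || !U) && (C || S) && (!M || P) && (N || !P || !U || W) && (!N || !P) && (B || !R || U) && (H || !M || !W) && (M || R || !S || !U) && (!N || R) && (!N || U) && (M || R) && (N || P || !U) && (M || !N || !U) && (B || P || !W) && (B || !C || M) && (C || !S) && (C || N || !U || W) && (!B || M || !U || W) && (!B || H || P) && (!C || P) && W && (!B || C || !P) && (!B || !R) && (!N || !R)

Unit clause (W) forces W = True.
Try P = False:
  (!M || P) forces M = False.
  (M || R) forces R = True.
  (B || P || !W) forces B = True.
  clause (!B || !R) is falsified — backtrack.
So P = True.
  then (!B || !P) forces B = False.
  then (!N || !P) forces N = False.
Set H = True.
Try C = False:
  (C || S) forces S = True.
  clause (C || !S) is falsified — backtrack.
So C = True.
  then (!C || !P || U) forces U = True.
  then (B || !C || M) forces M = True.
Set S = True.
Set R = False.
All clauses satisfied.

P=T, H=T, C=T, N=F, S=T, U=T, W=T, R=F, M=T, B=F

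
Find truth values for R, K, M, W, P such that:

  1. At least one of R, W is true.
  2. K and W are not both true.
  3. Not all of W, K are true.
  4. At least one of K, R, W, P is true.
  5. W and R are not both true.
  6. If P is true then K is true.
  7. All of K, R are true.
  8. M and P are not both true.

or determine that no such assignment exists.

R = True; K = True; M = False; W = False; P = False

  (1) {R, W}: 1 true — at least one ✓
  (2) K=T, W=F — not both ✓
  (3) {W, K}: 1/2 true — not all ✓
  (4) {K, R, W, P}: 2 true — at least one ✓
  (5) W=F, R=T — not both ✓
  (6) P=F ⇒ K: vacuous ✓
  (7) {K, R}: all 2 true ✓
  (8) M=F, P=F — not both ✓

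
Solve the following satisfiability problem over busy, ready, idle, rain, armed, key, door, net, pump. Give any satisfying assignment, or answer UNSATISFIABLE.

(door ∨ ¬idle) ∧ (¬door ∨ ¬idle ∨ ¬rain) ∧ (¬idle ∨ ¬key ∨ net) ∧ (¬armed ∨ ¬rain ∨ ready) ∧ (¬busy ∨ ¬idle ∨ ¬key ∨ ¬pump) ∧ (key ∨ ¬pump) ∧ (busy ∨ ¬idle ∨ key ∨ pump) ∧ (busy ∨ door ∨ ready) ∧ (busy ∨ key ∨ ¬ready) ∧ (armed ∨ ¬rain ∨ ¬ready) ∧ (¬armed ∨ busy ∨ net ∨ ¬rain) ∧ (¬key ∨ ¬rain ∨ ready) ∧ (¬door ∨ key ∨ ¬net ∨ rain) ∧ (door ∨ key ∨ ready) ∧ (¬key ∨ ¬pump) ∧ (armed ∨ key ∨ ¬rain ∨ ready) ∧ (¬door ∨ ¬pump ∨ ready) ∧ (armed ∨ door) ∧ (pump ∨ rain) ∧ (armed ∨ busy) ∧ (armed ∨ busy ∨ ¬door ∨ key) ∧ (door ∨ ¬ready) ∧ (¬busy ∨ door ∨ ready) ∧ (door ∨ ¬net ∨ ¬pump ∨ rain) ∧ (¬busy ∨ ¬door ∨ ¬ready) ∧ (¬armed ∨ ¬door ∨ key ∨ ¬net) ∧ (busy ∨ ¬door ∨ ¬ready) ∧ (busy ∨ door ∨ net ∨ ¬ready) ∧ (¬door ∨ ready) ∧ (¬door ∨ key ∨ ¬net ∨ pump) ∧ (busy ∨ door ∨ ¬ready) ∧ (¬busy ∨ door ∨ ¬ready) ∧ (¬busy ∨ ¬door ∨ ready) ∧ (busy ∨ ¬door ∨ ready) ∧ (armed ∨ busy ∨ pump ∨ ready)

Unsatisfiable — no assignment works.

Case ready = True:
  (door ∨ ¬ready) forces door = True.
  (¬busy ∨ ¬door ∨ ¬ready) forces busy = False.
  Clause (busy ∨ ¬door ∨ ¬ready) is falsified — contradiction.
Case ready = False:
  (¬door ∨ ready) forces door = False.
  (door ∨ ¬idle) forces idle = False.
  (busy ∨ door ∨ ready) forces busy = True.
  Clause (¬busy ∨ door ∨ ready) is falsified — contradiction.
Both cases fail, so the formula is unsatisfiable.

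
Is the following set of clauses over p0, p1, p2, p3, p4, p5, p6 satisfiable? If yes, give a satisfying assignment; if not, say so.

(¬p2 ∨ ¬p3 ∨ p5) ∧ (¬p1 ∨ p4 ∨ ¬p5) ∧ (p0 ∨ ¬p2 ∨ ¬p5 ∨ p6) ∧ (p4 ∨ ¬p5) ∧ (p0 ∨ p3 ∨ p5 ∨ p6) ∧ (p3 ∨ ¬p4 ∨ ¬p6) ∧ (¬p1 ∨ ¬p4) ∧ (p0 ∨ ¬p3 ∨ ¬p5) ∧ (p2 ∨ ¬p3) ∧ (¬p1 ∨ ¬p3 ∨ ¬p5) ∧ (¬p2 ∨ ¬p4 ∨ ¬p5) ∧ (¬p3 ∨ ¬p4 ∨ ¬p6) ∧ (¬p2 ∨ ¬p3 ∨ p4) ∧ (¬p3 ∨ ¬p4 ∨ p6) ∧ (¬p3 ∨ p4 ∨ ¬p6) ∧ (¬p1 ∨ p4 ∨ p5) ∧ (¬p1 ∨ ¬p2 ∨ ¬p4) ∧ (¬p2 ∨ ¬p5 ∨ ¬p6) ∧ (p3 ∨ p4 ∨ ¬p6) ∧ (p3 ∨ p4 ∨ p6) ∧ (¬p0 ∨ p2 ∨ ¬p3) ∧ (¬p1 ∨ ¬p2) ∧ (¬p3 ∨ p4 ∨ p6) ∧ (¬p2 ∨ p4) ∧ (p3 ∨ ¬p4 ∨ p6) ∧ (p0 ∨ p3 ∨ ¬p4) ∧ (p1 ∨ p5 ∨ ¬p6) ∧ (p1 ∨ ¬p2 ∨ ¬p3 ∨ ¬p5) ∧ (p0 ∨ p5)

UNSATISFIABLE

Case p3 = True:
  (p2 ∨ ¬p3) forces p2 = True.
  (¬p2 ∨ ¬p3 ∨ p5) forces p5 = True.
  (p4 ∨ ¬p5) forces p4 = True.
  Clause (¬p2 ∨ ¬p4 ∨ ¬p5) is falsified — contradiction.
Case p3 = False:
  If p4 = True:
    (p3 ∨ ¬p4 ∨ ¬p6) forces p6 = False.
    clause (p3 ∨ ¬p4 ∨ p6) is falsified.
  If p4 = False:
    (p4 ∨ ¬p5) forces p5 = False.
    (¬p1 ∨ p4 ∨ p5) forces p1 = False.
    (p3 ∨ p4 ∨ ¬p6) forces p6 = False.
    clause (p3 ∨ p4 ∨ p6) is falsified.
  Every sub-case reaches a contradiction.
Both cases fail, so the formula is unsatisfiable.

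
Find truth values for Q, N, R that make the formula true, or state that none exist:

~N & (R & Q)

Q = True, N = False, R = True

  ~N = True
  R & Q = True
Both conjuncts True, so the formula holds.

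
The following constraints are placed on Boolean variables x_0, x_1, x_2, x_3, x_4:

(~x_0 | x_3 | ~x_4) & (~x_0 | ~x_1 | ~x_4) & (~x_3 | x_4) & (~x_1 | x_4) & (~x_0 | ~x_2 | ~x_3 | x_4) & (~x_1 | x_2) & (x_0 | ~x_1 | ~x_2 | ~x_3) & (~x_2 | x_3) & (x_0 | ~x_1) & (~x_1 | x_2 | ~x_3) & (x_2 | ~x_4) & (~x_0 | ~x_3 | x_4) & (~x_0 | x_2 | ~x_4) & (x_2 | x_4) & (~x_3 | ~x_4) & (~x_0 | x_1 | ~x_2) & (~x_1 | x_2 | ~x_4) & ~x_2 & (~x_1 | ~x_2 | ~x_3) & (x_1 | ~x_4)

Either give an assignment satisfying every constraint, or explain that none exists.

The formula is unsatisfiable.

Case x_2 = True:
  Clause (~x_2) is falsified — contradiction.
Case x_2 = False:
  (~x_1 | x_2) forces x_1 = False.
  (x_2 | ~x_4) forces x_4 = False.
  Clause (x_2 | x_4) is falsified — contradiction.
Both cases fail, so the formula is unsatisfiable.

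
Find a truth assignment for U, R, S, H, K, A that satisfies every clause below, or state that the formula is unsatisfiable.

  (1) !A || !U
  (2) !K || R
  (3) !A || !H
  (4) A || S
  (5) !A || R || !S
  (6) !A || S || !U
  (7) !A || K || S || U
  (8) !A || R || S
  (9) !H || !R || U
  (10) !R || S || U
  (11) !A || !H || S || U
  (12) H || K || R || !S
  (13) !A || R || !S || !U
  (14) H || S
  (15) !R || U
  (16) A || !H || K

Set U = True.
  then (!A || !U) forces A = False.
  then (A || S) forces S = True.
Try R = False:
  (!K || R) forces K = False.
  (H || K || R || !S) forces H = True.
  clause (A || !H || K) is falsified — backtrack.
So R = True.
Set H = False.
Set K = True.
All clauses satisfied.

U = True; R = True; S = True; H = False; K = True; A = False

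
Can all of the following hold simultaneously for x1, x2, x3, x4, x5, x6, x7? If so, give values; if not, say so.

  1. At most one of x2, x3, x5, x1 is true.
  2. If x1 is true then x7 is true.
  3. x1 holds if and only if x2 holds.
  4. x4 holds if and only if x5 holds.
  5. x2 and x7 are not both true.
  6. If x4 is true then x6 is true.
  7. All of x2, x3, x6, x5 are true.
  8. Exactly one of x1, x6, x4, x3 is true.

Case x2 = True:
  (1) with x2=T forces x3 = False.
  Constraint (7) is violated (x3=F) — contradiction.
Case x2 = False:
  Constraint (7) is violated (x2=F) — contradiction.
Both cases fail — unsatisfiable.

Unsatisfiable — no assignment works.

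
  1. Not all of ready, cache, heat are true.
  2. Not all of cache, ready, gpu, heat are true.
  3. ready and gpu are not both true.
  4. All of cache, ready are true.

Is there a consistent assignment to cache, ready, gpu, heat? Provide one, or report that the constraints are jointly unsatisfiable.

cache: True, ready: True, gpu: False, heat: False

  (1) {ready, cache, heat}: 2/3 true — not all ✓
  (2) {cache, ready, gpu, heat}: 2/4 true — not all ✓
  (3) ready=T, gpu=F — not both ✓
  (4) {cache, ready}: all 2 true ✓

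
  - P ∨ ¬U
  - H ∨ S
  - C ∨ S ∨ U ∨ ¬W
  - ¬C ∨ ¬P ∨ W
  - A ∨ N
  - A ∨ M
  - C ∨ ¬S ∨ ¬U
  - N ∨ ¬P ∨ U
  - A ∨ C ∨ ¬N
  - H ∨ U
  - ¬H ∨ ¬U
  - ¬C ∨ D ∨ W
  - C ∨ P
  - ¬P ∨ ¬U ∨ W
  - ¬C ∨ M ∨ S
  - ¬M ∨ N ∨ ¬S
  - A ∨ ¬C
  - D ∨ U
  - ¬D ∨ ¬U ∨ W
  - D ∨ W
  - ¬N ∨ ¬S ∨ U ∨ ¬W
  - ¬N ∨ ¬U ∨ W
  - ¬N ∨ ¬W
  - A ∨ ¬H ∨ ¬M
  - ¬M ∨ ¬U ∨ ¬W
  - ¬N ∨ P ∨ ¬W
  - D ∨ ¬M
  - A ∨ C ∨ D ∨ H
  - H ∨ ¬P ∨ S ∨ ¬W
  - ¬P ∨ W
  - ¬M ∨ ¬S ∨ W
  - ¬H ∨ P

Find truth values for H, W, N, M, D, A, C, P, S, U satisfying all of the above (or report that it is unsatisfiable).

Set H = False.
  then (H ∨ S) forces S = True.
  then (H ∨ U) forces U = True.
  then (P ∨ ¬U) forces P = True.
  then (C ∨ ¬S ∨ ¬U) forces C = True.
  then (¬P ∨ ¬U ∨ W) forces W = True.
  then (A ∨ ¬C) forces A = True.
  then (¬N ∨ ¬W) forces N = False.
  then (¬M ∨ ¬U ∨ ¬W) forces M = False.
Set D = False.
All clauses satisfied.

H = False; W = True; N = False; M = False; D = False; A = True; C = True; P = True; S = True; U = True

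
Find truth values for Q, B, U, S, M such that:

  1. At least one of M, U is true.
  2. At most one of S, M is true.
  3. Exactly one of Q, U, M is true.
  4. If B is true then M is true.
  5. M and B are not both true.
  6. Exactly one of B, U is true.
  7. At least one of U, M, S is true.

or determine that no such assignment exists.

Q: False, B: False, U: True, S: False, M: False

  (1) {M, U}: 1 true — at least one ✓
  (2) {S, M}: 0 true — at most one ✓
  (3) {Q, U, M}: 1 true — exactly one ✓
  (4) B=F ⇒ M: vacuous ✓
  (5) M=F, B=F — not both ✓
  (6) {B, U}: 1 true — exactly one ✓
  (7) {U, M, S}: 1 true — at least one ✓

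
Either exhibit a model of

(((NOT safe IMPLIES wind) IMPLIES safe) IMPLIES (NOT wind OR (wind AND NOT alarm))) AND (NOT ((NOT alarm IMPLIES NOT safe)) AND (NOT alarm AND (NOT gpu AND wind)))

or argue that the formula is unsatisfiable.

gpu=F, safe=T, wind=T, alarm=F

  ((NOT safe IMPLIES wind) IMPLIES safe) IMPLIES (NOT wind OR (wind AND NOT alarm)) = True
    (NOT safe IMPLIES wind) IMPLIES safe = True
      NOT safe IMPLIES wind = True
        NOT safe = False
    NOT wind OR (wind AND NOT alarm) = True
      NOT wind = False
      wind AND NOT alarm = True
        NOT alarm = True
  NOT ((NOT alarm IMPLIES NOT safe)) AND (NOT alarm AND (NOT gpu AND wind)) = True
    NOT ((NOT alarm IMPLIES NOT safe)) = True
      NOT alarm IMPLIES NOT safe = False
        NOT alarm = True
        NOT safe = False
    NOT alarm AND (NOT gpu AND wind) = True
      NOT alarm = True
      NOT gpu AND wind = True
        NOT gpu = True
Both conjuncts True, so the formula holds.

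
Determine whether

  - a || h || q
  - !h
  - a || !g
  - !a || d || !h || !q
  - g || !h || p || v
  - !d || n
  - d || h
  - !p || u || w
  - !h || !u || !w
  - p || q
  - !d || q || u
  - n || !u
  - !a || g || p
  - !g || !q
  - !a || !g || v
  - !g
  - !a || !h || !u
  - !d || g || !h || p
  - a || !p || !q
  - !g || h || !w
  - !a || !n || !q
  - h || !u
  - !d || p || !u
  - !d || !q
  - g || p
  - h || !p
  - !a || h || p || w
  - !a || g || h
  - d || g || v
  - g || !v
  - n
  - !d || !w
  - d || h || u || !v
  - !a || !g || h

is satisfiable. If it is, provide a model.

No satisfying assignment exists.

Case h = True:
  Clause (!h) is falsified — contradiction.
Case h = False:
  (d || h) forces d = True.
  (!d || n) forces n = True.
  (!g) forces g = False.
  (h || !u) forces u = False.
  (!d || q || u) forces q = True.
  Clause (!d || !q) is falsified — contradiction.
Both cases fail, so the formula is unsatisfiable.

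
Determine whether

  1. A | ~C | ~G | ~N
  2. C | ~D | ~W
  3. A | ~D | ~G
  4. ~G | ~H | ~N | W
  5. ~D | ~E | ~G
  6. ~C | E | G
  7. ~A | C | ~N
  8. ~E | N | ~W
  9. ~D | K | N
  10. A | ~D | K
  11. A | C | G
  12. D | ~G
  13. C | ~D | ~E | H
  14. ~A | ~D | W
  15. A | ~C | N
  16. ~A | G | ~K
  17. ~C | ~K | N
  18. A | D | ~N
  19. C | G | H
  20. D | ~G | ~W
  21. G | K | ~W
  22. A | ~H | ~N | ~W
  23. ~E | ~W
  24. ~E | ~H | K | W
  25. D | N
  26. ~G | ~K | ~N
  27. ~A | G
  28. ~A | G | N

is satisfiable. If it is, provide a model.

Set W = False.
Try G = True:
  (D | ~G) forces D = True.
  (A | ~D | ~G) forces A = True.
  clause (~A | ~D | W) is falsified — backtrack.
So G = False.
  then (~A | G) forces A = False.
  then (A | C | G) forces C = True.
  then (A | ~C | N) forces N = True.
  then (A | D | ~N) forces D = True.
  then (~C | E | G) forces E = True.
  then (A | ~D | K) forces K = True.
Set H = True.
All clauses satisfied.

W = False, G = False, C = True, E = True, K = True, H = True, A = False, D = True, N = True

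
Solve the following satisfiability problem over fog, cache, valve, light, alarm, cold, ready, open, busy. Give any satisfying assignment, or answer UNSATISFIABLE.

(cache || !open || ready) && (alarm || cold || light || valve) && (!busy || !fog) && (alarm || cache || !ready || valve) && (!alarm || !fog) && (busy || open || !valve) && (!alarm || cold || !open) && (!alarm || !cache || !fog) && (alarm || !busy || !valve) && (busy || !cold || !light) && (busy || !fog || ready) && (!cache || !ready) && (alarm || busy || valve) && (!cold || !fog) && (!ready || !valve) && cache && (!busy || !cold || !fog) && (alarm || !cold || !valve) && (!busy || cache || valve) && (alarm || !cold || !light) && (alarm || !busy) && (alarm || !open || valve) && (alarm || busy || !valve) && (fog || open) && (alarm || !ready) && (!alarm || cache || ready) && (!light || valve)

Unit clause (cache) forces cache = True.
In (!cache || !ready) only !ready is left, so ready = False.
Set fog = False.
  then (fog || open) forces open = True.
Set valve = False.
  then (alarm || !open || valve) forces alarm = True.
  then (!light || valve) forces light = False.
  then (!alarm || cold || !open) forces cold = True.
Set busy = True.
All clauses satisfied.

fog = False, cache = True, valve = False, light = False, alarm = True, cold = True, ready = False, open = True, busy = True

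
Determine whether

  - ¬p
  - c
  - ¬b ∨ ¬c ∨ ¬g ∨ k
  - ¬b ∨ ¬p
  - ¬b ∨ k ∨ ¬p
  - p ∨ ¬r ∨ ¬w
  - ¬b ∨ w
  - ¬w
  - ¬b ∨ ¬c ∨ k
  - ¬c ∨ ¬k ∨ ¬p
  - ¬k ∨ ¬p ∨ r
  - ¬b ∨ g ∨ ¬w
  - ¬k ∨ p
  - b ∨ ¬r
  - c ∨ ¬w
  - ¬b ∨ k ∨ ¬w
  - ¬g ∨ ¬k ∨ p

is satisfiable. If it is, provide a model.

k = False, c = True, w = False, b = False, p = False, g = False, r = False

Unit clause (¬p) forces p = False.
Unit clause (c) forces c = True.
Unit clause (¬w) forces w = False.
In (¬k ∨ p) only ¬k is left, so k = False.
In (¬b ∨ w) only ¬b is left, so b = False.
In (b ∨ ¬r) only ¬r is left, so r = False.
Set g = False.
All clauses satisfied.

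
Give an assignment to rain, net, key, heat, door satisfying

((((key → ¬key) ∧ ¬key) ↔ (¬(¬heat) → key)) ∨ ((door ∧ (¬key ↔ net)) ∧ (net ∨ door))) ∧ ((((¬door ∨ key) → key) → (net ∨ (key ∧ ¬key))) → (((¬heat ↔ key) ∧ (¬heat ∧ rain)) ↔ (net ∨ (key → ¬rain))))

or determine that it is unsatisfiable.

rain=F; net=F; key=T; heat=T; door=T

  (((key → ¬key) ∧ ¬key) ↔ (¬(¬heat) → key)) ∨ ((door ∧ (¬key ↔ net)) ∧ (net ∨ door)) = True
    ((key → ¬key) ∧ ¬key) ↔ (¬(¬heat) → key) = False
      (key → ¬key) ∧ ¬key = False
        key → ¬key = False
          ¬key = False
        ¬key = False
      ¬(¬heat) → key = True
        ¬(¬heat) = True
          ¬heat = False
    (door ∧ (¬key ↔ net)) ∧ (net ∨ door) = True
      door ∧ (¬key ↔ net) = True
        ¬key ↔ net = True
          ¬key = False
      net ∨ door = True
  (((¬door ∨ key) → key) → (net ∨ (key ∧ ¬key))) → (((¬heat ↔ key) ∧ (¬heat ∧ rain)) ↔ (net ∨ (key → ¬rain))) = True
    ((¬door ∨ key) → key) → (net ∨ (key ∧ ¬key)) = False
      (¬door ∨ key) → key = True
        ¬door ∨ key = True
          ¬door = False
      net ∨ (key ∧ ¬key) = False
        key ∧ ¬key = False
          ¬key = False
    ((¬heat ↔ key) ∧ (¬heat ∧ rain)) ↔ (net ∨ (key → ¬rain)) = False
      (¬heat ↔ key) ∧ (¬heat ∧ rain) = False
        ¬heat ↔ key = False
          ¬heat = False
        ¬heat ∧ rain = False
          ¬heat = False
      net ∨ (key → ¬rain) = True
        key → ¬rain = True
          ¬rain = True
Both conjuncts True, so the formula holds.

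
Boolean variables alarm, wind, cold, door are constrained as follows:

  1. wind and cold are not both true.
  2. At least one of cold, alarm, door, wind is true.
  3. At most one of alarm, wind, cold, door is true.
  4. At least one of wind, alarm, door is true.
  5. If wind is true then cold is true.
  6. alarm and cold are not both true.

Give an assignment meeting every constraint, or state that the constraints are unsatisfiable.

alarm: False, wind: False, cold: False, door: True

  (1) wind=F, cold=F — not both ✓
  (2) {cold, alarm, door, wind}: 1 true — at least one ✓
  (3) {alarm, wind, cold, door}: 1 true — at most one ✓
  (4) {wind, alarm, door}: 1 true — at least one ✓
  (5) wind=F ⇒ cold: vacuous ✓
  (6) alarm=F, cold=F — not both ✓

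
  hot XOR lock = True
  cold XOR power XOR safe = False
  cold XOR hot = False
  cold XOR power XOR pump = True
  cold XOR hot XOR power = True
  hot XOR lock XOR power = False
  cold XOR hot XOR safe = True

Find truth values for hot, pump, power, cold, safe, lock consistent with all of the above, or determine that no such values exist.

hot = False, pump = False, power = True, cold = False, safe = True, lock = True

hot XOR lock = F XOR T = True ✓
cold XOR power XOR safe = F XOR T XOR T = False ✓
cold XOR hot = F XOR F = False ✓
cold XOR power XOR pump = F XOR T XOR F = True ✓
cold XOR hot XOR power = F XOR F XOR T = True ✓
hot XOR lock XOR power = F XOR T XOR T = False ✓
cold XOR hot XOR safe = F XOR F XOR T = True ✓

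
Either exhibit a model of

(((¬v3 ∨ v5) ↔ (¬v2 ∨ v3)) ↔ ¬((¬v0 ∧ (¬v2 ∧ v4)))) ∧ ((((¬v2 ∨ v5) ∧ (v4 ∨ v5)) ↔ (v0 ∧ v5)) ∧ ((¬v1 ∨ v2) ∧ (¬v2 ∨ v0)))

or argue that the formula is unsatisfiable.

v0 = True, v1 = False, v2 = False, v3 = True, v4 = False, v5 = True

  ((¬v3 ∨ v5) ↔ (¬v2 ∨ v3)) ↔ ¬((¬v0 ∧ (¬v2 ∧ v4))) = True
    (¬v3 ∨ v5) ↔ (¬v2 ∨ v3) = True
      ¬v3 ∨ v5 = True
        ¬v3 = False
      ¬v2 ∨ v3 = True
        ¬v2 = True
    ¬((¬v0 ∧ (¬v2 ∧ v4))) = True
      ¬v0 ∧ (¬v2 ∧ v4) = False
        ¬v0 = False
        ¬v2 ∧ v4 = False
          ¬v2 = True
  (((¬v2 ∨ v5) ∧ (v4 ∨ v5)) ↔ (v0 ∧ v5)) ∧ ((¬v1 ∨ v2) ∧ (¬v2 ∨ v0)) = True
    ((¬v2 ∨ v5) ∧ (v4 ∨ v5)) ↔ (v0 ∧ v5) = True
      (¬v2 ∨ v5) ∧ (v4 ∨ v5) = True
        ¬v2 ∨ v5 = True
          ¬v2 = True
        v4 ∨ v5 = True
      v0 ∧ v5 = True
    (¬v1 ∨ v2) ∧ (¬v2 ∨ v0) = True
      ¬v1 ∨ v2 = True
        ¬v1 = True
      ¬v2 ∨ v0 = True
        ¬v2 = True
Both conjuncts True, so the formula holds.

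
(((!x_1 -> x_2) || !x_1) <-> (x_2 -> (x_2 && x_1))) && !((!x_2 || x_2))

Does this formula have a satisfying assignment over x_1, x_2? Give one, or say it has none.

The formula is unsatisfiable.

The conjunct !((!x_2 || x_2)) is unsatisfiable on its own:
  x_2=F: evaluates to False.
  x_2=T: evaluates to False.
So the whole conjunction is unsatisfiable.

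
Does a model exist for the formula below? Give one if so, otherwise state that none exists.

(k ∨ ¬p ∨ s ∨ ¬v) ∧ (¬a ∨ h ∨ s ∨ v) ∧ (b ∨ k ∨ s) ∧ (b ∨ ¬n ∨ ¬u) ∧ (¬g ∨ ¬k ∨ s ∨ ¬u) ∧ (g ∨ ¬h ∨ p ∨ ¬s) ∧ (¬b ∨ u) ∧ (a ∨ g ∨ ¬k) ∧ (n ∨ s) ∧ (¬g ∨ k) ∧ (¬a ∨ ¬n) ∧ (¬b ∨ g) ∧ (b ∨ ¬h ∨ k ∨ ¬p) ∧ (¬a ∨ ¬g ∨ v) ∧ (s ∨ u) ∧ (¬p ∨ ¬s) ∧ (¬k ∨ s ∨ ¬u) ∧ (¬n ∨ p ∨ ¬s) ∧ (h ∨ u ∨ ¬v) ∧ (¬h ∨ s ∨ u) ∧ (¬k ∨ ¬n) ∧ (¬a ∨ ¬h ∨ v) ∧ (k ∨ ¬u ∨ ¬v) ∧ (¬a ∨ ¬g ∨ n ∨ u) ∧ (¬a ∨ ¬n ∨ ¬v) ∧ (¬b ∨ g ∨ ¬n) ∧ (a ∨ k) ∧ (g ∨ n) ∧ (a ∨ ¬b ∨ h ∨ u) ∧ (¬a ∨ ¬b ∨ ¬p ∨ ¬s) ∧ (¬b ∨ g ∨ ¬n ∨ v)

h=F, b=F, u=T, g=T, p=F, a=F, n=F, k=T, s=T, v=T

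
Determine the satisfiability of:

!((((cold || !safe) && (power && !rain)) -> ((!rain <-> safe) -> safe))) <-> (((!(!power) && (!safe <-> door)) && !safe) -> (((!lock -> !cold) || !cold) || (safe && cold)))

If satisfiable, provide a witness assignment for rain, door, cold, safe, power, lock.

rain = True, door = True, cold = True, safe = False, power = True, lock = False

  !((((cold || !safe) && (power && !rain)) -> ((!rain <-> safe) -> safe))) <-> (((!(!power) && (!safe <-> door)) && !safe) -> (((!lock -> !cold) || !cold) || (safe && cold))) = True
    !((((cold || !safe) && (power && !rain)) -> ((!rain <-> safe) -> safe))) = False
      ((cold || !safe) && (power && !rain)) -> ((!rain <-> safe) -> safe) = True
        (cold || !safe) && (power && !rain) = False
          cold || !safe = True
            !safe = True
          power && !rain = False
            !rain = False
        (!rain <-> safe) -> safe = False
          !rain <-> safe = True
            !rain = False
    ((!(!power) && (!safe <-> door)) && !safe) -> (((!lock -> !cold) || !cold) || (safe && cold)) = False
      (!(!power) && (!safe <-> door)) && !safe = True
        !(!power) && (!safe <-> door) = True
          !(!power) = True
            !power = False
          !safe <-> door = True
            !safe = True
        !safe = True
      ((!lock -> !cold) || !cold) || (safe && cold) = False
        (!lock -> !cold) || !cold = False
          !lock -> !cold = False
            !lock = True
            !cold = False
          !cold = False
        safe && cold = False
The formula evaluates to True.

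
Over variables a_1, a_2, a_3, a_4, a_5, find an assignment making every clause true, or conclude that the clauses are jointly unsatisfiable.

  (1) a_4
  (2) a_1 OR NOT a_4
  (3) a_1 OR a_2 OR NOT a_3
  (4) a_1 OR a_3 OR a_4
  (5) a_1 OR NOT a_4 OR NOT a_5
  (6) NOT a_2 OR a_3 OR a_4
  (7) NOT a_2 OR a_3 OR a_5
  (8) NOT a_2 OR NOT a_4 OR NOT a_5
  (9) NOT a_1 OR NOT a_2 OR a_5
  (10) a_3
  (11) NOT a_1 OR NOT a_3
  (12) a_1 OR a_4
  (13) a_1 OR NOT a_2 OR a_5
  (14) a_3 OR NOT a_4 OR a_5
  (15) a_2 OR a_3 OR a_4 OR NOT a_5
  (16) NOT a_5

UNSATISFIABLE

Case a_3 = True:
  (a_4) forces a_4 = True.
  (a_1 OR NOT a_4) forces a_1 = True.
  Clause (NOT a_1 OR NOT a_3) is falsified — contradiction.
Case a_3 = False:
  Clause (a_3) is falsified — contradiction.
Both cases fail, so the formula is unsatisfiable.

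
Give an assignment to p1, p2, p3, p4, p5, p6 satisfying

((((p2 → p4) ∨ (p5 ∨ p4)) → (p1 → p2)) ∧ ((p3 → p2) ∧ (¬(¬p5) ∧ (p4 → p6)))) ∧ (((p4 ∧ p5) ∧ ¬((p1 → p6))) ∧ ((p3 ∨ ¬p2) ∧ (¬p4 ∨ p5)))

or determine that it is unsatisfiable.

Case p5 = True: the formula simplifies to ((p1 → p2) ∧ ((p3 → p2) ∧ (p4 → p6))) ∧ ((p4 ∧ ¬((p1 → p6))) ∧ (p3 ∨ ¬p2)).
  p1 = True: simplifies to (p2 ∧ ((p3 → p2) ∧ (p4 → p6))) ∧ ((p4 ∧ ¬p6) ∧ (p3 ∨ ¬p2)).
    p2 = True: simplifies to (p4 → p6) ∧ ((p4 ∧ ¬p6) ∧ p3).
      p4 = True: simplifies to p6 ∧ (¬p6 ∧ p3).
        p6 = True: the conjunct ¬p6 is False.
        p6 = False: the conjunct p6 is False.
      p4 = False: the conjunct p4 is False.
    p2 = False: the conjunct p2 is False.
  p1 = False: the conjunct ¬((p1 → p6)) becomes ¬((False → p6)) = False.
Case p5 = False: the conjunct ¬(¬p5) becomes ¬(¬False) = False.
Both cases fail — unsatisfiable.

Unsatisfiable — no assignment works.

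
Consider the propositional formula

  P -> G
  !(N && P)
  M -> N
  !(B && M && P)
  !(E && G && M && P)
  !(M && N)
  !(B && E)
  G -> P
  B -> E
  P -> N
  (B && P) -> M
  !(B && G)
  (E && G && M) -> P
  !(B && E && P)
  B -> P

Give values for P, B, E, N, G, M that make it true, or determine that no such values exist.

P = False, B = False, E = True, N = False, G = False, M = False

Set P = False.
  then (!G || P) forces G = False.
  then (!B || P) forces B = False.
Set E = True.
Set N = False.
  then (!M || N) forces M = False.
All clauses satisfied.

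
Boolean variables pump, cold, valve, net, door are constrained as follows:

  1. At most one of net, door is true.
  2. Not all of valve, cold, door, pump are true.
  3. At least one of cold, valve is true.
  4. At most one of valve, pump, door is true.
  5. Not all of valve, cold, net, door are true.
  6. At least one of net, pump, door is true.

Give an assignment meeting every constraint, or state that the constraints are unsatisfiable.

pump = False, cold = True, valve = False, net = False, door = True

  (1) {net, door}: 1 true — at most one ✓
  (2) {valve, cold, door, pump}: 2/4 true — not all ✓
  (3) {cold, valve}: 1 true — at least one ✓
  (4) {valve, pump, door}: 1 true — at most one ✓
  (5) {valve, cold, net, door}: 2/4 true — not all ✓
  (6) {net, pump, door}: 1 true — at least one ✓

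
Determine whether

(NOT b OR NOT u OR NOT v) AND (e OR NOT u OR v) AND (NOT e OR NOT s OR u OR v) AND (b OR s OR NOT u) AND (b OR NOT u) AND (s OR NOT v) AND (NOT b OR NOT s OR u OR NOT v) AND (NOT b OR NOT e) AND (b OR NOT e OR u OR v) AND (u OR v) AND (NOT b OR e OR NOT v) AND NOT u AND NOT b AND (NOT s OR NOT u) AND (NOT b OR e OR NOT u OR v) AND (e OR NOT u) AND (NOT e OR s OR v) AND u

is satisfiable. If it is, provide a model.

Unsatisfiable — no assignment works.

Case u = True:
  Clause (NOT u) is falsified — contradiction.
Case u = False:
  Clause (u) is falsified — contradiction.
Both cases fail, so the formula is unsatisfiable.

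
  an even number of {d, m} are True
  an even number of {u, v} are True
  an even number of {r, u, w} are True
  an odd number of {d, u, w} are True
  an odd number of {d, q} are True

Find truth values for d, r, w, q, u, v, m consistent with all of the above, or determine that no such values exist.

d=F, r=T, w=T, q=T, u=F, v=F, m=F

{d, m}: 0 true → even ✓
{u, v}: 0 true → even ✓
{r, u, w}: 2 true → even ✓
{d, u, w}: 1 true → odd ✓
{d, q}: 1 true → odd ✓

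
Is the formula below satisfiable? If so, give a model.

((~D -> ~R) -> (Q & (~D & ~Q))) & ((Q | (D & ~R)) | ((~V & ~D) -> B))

V=T, R=T, D=F, B=F, Q=T

  (~D -> ~R) -> (Q & (~D & ~Q)) = True
    ~D -> ~R = False
      ~D = True
      ~R = False
    Q & (~D & ~Q) = False
      ~D & ~Q = False
        ~D = True
        ~Q = False
  (Q | (D & ~R)) | ((~V & ~D) -> B) = True
    Q | (D & ~R) = True
      D & ~R = False
        ~R = False
    (~V & ~D) -> B = True
      ~V & ~D = False
        ~V = False
        ~D = True
Both conjuncts True, so the formula holds.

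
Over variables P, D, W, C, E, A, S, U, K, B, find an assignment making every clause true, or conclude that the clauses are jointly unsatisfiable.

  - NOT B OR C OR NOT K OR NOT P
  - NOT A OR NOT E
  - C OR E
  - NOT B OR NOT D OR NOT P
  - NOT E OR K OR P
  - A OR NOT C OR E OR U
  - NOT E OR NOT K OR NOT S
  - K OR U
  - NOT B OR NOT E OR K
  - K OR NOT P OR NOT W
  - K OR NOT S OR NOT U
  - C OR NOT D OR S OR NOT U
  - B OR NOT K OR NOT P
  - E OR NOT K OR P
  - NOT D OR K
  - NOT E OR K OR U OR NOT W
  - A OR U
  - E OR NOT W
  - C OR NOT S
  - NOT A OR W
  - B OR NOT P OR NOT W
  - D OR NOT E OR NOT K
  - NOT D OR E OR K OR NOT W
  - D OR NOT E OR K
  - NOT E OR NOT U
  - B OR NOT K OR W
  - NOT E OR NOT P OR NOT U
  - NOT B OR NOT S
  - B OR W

P = True, D = False, W = False, C = True, E = False, A = False, S = False, U = True, K = False, B = True

Set P = True.
Try D = True:
  (NOT B OR NOT D OR NOT P) forces B = False.
  (B OR NOT K OR NOT P) forces K = False.
  clause (NOT D OR K) is falsified — backtrack.
So D = False.
Set W = False.
  then (NOT A OR W) forces A = False.
  then (B OR W) forces B = True.
  then (A OR U) forces U = True.
  then (NOT E OR NOT U) forces E = False.
  then (NOT B OR NOT S) forces S = False.
  then (C OR E) forces C = True.
Set K = False.
All clauses satisfied.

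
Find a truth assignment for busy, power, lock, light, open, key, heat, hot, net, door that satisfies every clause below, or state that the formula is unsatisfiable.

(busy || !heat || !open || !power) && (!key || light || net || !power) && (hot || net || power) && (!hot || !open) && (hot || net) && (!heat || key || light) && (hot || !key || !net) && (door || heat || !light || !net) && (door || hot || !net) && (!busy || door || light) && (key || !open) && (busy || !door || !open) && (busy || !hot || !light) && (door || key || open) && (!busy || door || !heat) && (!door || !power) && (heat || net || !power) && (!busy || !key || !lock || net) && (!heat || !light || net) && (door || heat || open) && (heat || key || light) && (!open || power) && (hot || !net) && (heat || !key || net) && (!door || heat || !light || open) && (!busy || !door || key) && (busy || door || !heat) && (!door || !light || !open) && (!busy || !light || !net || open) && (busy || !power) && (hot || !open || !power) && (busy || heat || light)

Set busy = False.
  then (busy || !power) forces power = False.
  then (!open || power) forces open = False.
Set lock = True.
Set light = False.
  then (busy || heat || light) forces heat = True.
  then (!heat || key || light) forces key = True.
  then (busy || door || !heat) forces door = True.
Try hot = False:
  (hot || net || power) forces net = True.
  clause (hot || !key || !net) is falsified — backtrack.
So hot = True.
Set net = True.
All clauses satisfied.

busy = False, power = False, lock = True, light = False, open = False, key = True, heat = True, hot = True, net = True, door = True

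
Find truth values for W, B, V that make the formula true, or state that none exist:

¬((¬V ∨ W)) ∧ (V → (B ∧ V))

W = False, B = True, V = True

  ¬((¬V ∨ W)) = True
    ¬V ∨ W = False
      ¬V = False
  V → (B ∧ V) = True
    B ∧ V = True
Both conjuncts True, so the formula holds.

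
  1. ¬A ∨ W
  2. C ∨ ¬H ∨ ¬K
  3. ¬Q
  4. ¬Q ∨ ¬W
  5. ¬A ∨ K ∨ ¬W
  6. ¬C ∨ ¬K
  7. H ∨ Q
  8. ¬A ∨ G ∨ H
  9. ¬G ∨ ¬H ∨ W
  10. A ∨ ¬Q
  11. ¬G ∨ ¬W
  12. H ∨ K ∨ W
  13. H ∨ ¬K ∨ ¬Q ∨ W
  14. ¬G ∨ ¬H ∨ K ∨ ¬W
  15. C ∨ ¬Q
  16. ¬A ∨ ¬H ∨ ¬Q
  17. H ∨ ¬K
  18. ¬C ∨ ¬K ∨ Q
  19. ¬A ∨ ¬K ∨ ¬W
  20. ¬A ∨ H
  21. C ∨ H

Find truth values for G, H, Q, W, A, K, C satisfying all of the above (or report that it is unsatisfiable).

G = False, H = True, Q = False, W = True, A = False, K = False, C = False

Unit clause (¬Q) forces Q = False.
In (H ∨ Q) only H is left, so H = True.
Set G = False.
Set W = True.
Try A = True:
  (¬A ∨ K ∨ ¬W) forces K = True.
  clause (¬A ∨ ¬K ∨ ¬W) is falsified — backtrack.
So A = False.
Set K = False.
Set C = False.
All clauses satisfied.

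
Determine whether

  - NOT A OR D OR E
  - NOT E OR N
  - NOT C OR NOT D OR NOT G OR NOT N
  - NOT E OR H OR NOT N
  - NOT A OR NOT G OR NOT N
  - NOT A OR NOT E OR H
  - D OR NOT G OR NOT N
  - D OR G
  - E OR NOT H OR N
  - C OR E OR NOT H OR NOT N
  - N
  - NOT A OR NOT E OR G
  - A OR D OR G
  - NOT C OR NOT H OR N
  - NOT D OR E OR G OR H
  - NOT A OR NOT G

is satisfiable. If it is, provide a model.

Unit clause (N) forces N = True.
Set G = False.
  then (D OR G) forces D = True.
Set C = True.
Set A = False.
Set E = True.
  then (NOT E OR H OR NOT N) forces H = True.
All clauses satisfied.

G = False, C = True, D = True, A = False, E = True, N = True, H = True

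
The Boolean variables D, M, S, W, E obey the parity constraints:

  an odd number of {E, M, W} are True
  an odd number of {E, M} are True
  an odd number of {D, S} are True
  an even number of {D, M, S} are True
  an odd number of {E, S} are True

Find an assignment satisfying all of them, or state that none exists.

D: False, M: True, S: True, W: False, E: False

{E, M, W}: 1 true → odd ✓
{E, M}: 1 true → odd ✓
{D, S}: 1 true → odd ✓
{D, M, S}: 2 true → even ✓
{E, S}: 1 true → odd ✓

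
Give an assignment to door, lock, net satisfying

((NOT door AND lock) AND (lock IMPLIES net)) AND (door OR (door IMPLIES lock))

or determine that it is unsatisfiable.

door = False, lock = True, net = True

  (NOT door AND lock) AND (lock IMPLIES net) = True
    NOT door AND lock = True
      NOT door = True
    lock IMPLIES net = True
  door OR (door IMPLIES lock) = True
    door IMPLIES lock = True
Both conjuncts True, so the formula holds.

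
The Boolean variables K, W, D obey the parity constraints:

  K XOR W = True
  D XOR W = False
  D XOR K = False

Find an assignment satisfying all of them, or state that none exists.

Adding constraints 1, 2, 3 mod 2: every variable appears an even number of times on the left, so the left side is 0.
But the right sides sum to 1 (mod 2). 0 ≠ 1 — the system is inconsistent.

No satisfying assignment exists.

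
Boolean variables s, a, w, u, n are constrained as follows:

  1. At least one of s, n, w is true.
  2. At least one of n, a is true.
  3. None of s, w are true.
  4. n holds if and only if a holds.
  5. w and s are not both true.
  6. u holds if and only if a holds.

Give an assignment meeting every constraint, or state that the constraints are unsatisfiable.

s = False, a = True, w = False, u = True, n = True

  (1) {s, n, w}: 1 true — at least one ✓
  (2) {n, a}: 2 true — at least one ✓
  (3) {s, w}: 0 true — none ✓
  (4) n=T, a=T — same ✓
  (5) w=F, s=F — not both ✓
  (6) u=T, a=T — same ✓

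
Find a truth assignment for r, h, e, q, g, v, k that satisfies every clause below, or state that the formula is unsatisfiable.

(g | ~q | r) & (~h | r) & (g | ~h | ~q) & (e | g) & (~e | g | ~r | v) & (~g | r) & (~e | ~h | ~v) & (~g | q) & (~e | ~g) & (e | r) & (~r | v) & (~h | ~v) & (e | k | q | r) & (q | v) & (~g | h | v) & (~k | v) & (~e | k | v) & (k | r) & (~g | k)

r: True, h: False, e: True, q: False, g: False, v: True, k: False

Set r = True.
  then (~r | v) forces v = True.
  then (~h | ~v) forces h = False.
Set e = True.
  then (~e | ~g) forces g = False.
Set q = False.
Set k = False.
All clauses satisfied.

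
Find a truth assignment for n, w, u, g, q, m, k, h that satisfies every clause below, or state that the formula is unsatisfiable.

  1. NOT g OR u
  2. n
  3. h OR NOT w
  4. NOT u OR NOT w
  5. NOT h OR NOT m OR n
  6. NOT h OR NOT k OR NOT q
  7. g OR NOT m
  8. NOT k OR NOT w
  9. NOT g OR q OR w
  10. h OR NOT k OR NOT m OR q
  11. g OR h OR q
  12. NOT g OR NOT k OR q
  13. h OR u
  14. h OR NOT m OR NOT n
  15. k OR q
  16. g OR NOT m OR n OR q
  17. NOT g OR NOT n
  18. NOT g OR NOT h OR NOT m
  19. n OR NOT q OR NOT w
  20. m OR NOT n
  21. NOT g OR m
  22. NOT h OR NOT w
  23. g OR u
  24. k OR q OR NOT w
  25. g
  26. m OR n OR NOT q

The formula is unsatisfiable.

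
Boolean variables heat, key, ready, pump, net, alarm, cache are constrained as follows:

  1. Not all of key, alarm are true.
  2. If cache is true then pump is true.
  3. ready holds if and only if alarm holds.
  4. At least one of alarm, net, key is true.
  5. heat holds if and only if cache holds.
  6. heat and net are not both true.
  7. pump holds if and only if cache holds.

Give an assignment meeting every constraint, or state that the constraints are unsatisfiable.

heat = True, key = True, ready = False, pump = True, net = False, alarm = False, cache = True

  (1) {key, alarm}: 1/2 true — not all ✓
  (2) cache=T ⇒ pump: T ✓
  (3) ready=F, alarm=F — same ✓
  (4) {alarm, net, key}: 1 true — at least one ✓
  (5) heat=T, cache=T — same ✓
  (6) heat=T, net=F — not both ✓
  (7) pump=T, cache=T — same ✓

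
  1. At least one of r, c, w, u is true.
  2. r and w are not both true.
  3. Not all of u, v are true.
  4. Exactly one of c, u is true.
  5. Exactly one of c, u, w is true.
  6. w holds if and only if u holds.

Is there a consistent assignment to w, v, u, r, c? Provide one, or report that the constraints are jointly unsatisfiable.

w = False; v = True; u = False; r = True; c = True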